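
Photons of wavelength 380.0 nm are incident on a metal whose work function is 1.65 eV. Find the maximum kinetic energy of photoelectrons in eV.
1.6127 eV

Using Einstein's photoelectric equation: KE_max = hf - φ = hc/λ - φ

First, calculate the photon energy:
E_photon = hc/λ = (6.626×10⁻³⁴ J·s)(3×10⁸ m/s) / (380.0×10⁻⁹ m)
E_photon = 3.2627 eV

Then, the maximum kinetic energy:
KE_max = E_photon - φ = 3.2627 eV - 1.65 eV = 1.6127 eV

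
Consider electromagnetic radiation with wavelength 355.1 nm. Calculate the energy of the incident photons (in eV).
3.4915 eV

Using E = hf = hc/λ:

E = hc/λ = (6.626×10⁻³⁴ J·s)(3×10⁸ m/s) / (355.1×10⁻⁹ m)
E = 3.4915 eV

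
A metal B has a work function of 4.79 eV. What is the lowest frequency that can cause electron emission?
1.1582e+15 Hz

The threshold frequency is when the photon energy equals the work function:
hf₀ = φ

Solving for f₀:
f₀ = φ/h = (4.79 eV × 1.602×10⁻¹⁹ J/eV) / (6.626×10⁻³⁴ J·s)
f₀ = 1.1582e+15 Hz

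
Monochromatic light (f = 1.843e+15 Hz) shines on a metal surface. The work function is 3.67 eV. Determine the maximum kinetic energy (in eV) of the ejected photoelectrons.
3.9520 eV

Using Einstein's photoelectric equation: KE_max = hf - φ

First, calculate the photon energy:
E_photon = hf = (6.626×10⁻³⁴ J·s)(1.843e+15 Hz)
E_photon = 7.6220 eV

Then, the maximum kinetic energy:
KE_max = E_photon - φ = 7.6220 eV - 3.67 eV = 3.9520 eV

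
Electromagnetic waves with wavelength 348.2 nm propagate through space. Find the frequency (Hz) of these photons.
8.6098e+14 Hz

Using the wave equation: c = fλ

Solving for frequency:
f = c/λ = (3×10⁸ m/s) / (348.2×10⁻⁹ m)
f = 8.6098e+14 Hz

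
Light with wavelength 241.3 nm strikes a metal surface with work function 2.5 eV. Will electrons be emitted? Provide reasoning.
Yes

For photoemission, the photon energy must exceed the work function.

Photon energy: E = hc/λ = 5.1382 eV
Work function: φ = 2.5 eV

Since E_photon (5.1382 eV) > φ (2.5 eV), photoemission WILL occur.
The threshold wavelength is λ₀ = hc/φ = 495.9 nm.
Since 241.3 nm < 495.9 nm, the light has sufficient energy.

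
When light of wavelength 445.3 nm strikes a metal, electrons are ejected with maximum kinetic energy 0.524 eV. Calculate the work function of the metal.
2.26 eV

From Einstein's photoelectric equation: KE_max = hf - φ = hc/λ - φ

Rearranging for φ:
φ = hc/λ - KE_max

Calculate photon energy:
E_photon = hc/λ = 2.7843 eV

Therefore:
φ = 2.7843 - 0.524 = 2.26 eV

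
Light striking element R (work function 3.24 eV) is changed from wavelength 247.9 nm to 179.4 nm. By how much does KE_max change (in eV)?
1.9097 eV

Using Einstein's equation: KE_max = hc/λ - φ

For λ₁ = 247.9 nm:
KE₁ = hc/λ₁ - φ = 5.0014 - 3.24 = 1.7614 eV

For λ₂ = 179.4 nm:
KE₂ = hc/λ₂ - φ = 6.9110 - 3.24 = 3.6710 eV

Change in KE:
ΔKE = KE₂ - KE₁ = 3.6710 - 1.7614 = 1.9097 eV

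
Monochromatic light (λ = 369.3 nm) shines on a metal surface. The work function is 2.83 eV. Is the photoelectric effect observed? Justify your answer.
Yes

For photoemission, the photon energy must exceed the work function.

Photon energy: E = hc/λ = 3.3573 eV
Work function: φ = 2.83 eV

Since E_photon (3.3573 eV) > φ (2.83 eV), photoemission WILL occur.
The threshold wavelength is λ₀ = hc/φ = 438.1 nm.
Since 369.3 nm < 438.1 nm, the light has sufficient energy.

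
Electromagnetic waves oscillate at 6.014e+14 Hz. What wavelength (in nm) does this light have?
498.49 nm

Using the wave equation: c = fλ

Solving for wavelength:
λ = c/f = (3×10⁸ m/s) / (6.014e+14 Hz)
λ = 498.49 nm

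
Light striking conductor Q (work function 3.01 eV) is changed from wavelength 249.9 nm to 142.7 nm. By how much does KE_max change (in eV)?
3.7271 eV

Using Einstein's equation: KE_max = hc/λ - φ

For λ₁ = 249.9 nm:
KE₁ = hc/λ₁ - φ = 4.9614 - 3.01 = 1.9514 eV

For λ₂ = 142.7 nm:
KE₂ = hc/λ₂ - φ = 8.6885 - 3.01 = 5.6785 eV

Change in KE:
ΔKE = KE₂ - KE₁ = 5.6785 - 1.9514 = 3.7271 eV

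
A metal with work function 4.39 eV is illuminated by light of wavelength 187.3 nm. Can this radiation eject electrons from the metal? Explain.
Yes

For photoemission, the photon energy must exceed the work function.

Photon energy: E = hc/λ = 6.6196 eV
Work function: φ = 4.39 eV

Since E_photon (6.6196 eV) > φ (4.39 eV), photoemission WILL occur.
The threshold wavelength is λ₀ = hc/φ = 282.4 nm.
Since 187.3 nm < 282.4 nm, the light has sufficient energy.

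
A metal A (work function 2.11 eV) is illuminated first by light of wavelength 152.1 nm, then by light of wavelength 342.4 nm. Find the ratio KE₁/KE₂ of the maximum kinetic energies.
3.9983

Using Einstein's equation: KE_max = hc/λ - φ

For λ₁ = 152.1 nm:
E₁ = hc/λ₁ = 8.1515 eV
KE₁ = E₁ - φ = 8.1515 - 2.11 = 6.0415 eV

For λ₂ = 342.4 nm:
E₂ = hc/λ₂ = 3.6210 eV
KE₂ = E₂ - φ = 3.6210 - 2.11 = 1.5110 eV

Ratio: KE₁/KE₂ = 6.0415/1.5110 = 3.9983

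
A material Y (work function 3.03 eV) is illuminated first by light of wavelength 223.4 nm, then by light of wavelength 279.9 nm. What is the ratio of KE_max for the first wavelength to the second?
1.8004

Using Einstein's equation: KE_max = hc/λ - φ

For λ₁ = 223.4 nm:
E₁ = hc/λ₁ = 5.5499 eV
KE₁ = E₁ - φ = 5.5499 - 3.03 = 2.5199 eV

For λ₂ = 279.9 nm:
E₂ = hc/λ₂ = 4.4296 eV
KE₂ = E₂ - φ = 4.4296 - 3.03 = 1.3996 eV

Ratio: KE₁/KE₂ = 2.5199/1.3996 = 1.8004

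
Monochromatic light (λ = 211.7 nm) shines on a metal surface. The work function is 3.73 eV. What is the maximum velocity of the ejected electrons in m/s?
8.6491e+05 m/s

First, find the maximum kinetic energy:
E_photon = hc/λ = 5.8566 eV
KE_max = E_photon - φ = 5.8566 - 3.73 = 2.1266 eV

Convert to Joules: KE_max = 2.1266 × 1.602×10⁻¹⁹ J = 3.4072e-19 J

Then use KE = ½mv² to find velocity:
v = √(2·KE/m) = √(2 × 3.4072e-19 J / 9.109e-31 kg)
v = 8.6491e+05 m/s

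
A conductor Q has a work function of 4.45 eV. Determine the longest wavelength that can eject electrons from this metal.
278.62 nm

The threshold wavelength is when the photon energy equals the work function:
hc/λ₀ = φ

Solving for λ₀:
λ₀ = hc/φ = (6.626×10⁻³⁴ J·s)(3×10⁸ m/s) / (4.45 eV × 1.602×10⁻¹⁹ J/eV)
λ₀ = 278.62 nm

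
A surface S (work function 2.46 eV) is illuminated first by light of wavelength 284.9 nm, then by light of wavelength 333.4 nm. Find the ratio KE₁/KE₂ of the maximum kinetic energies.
1.5029

Using Einstein's equation: KE_max = hc/λ - φ

For λ₁ = 284.9 nm:
E₁ = hc/λ₁ = 4.3518 eV
KE₁ = E₁ - φ = 4.3518 - 2.46 = 1.8918 eV

For λ₂ = 333.4 nm:
E₂ = hc/λ₂ = 3.7188 eV
KE₂ = E₂ - φ = 3.7188 - 2.46 = 1.2588 eV

Ratio: KE₁/KE₂ = 1.8918/1.2588 = 1.5029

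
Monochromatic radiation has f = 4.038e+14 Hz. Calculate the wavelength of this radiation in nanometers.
742.43 nm

Using the wave equation: c = fλ

Solving for wavelength:
λ = c/f = (3×10⁸ m/s) / (4.038e+14 Hz)
λ = 742.43 nm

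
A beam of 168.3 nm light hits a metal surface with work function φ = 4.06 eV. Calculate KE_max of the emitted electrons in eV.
3.3069 eV

Using Einstein's photoelectric equation: KE_max = hf - φ = hc/λ - φ

First, calculate the photon energy:
E_photon = hc/λ = (6.626×10⁻³⁴ J·s)(3×10⁸ m/s) / (168.3×10⁻⁹ m)
E_photon = 7.3669 eV

Then, the maximum kinetic energy:
KE_max = E_photon - φ = 7.3669 eV - 4.06 eV = 3.3069 eV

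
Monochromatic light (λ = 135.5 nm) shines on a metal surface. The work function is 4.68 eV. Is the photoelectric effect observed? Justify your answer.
Yes

For photoemission, the photon energy must exceed the work function.

Photon energy: E = hc/λ = 9.1501 eV
Work function: φ = 4.68 eV

Since E_photon (9.1501 eV) > φ (4.68 eV), photoemission WILL occur.
The threshold wavelength is λ₀ = hc/φ = 264.9 nm.
Since 135.5 nm < 264.9 nm, the light has sufficient energy.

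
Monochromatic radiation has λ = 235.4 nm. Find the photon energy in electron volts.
5.2670 eV

Using E = hf = hc/λ:

E = hc/λ = (6.626×10⁻³⁴ J·s)(3×10⁸ m/s) / (235.4×10⁻⁹ m)
E = 5.2670 eV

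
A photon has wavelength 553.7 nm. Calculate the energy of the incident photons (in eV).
2.2392 eV

Using E = hf = hc/λ:

E = hc/λ = (6.626×10⁻³⁴ J·s)(3×10⁸ m/s) / (553.7×10⁻⁹ m)
E = 2.2392 eV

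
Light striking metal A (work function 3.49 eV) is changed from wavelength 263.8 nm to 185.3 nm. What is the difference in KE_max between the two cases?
1.9911 eV

Using Einstein's equation: KE_max = hc/λ - φ

For λ₁ = 263.8 nm:
KE₁ = hc/λ₁ - φ = 4.6999 - 3.49 = 1.2099 eV

For λ₂ = 185.3 nm:
KE₂ = hc/λ₂ - φ = 6.6910 - 3.49 = 3.2010 eV

Change in KE:
ΔKE = KE₂ - KE₁ = 3.2010 - 1.2099 = 1.9911 eV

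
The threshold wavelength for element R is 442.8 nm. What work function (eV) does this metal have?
2.80 eV

At the threshold wavelength, photon energy equals work function:
φ = hc/λ₀

Calculating:
φ = (6.626×10⁻³⁴ J·s)(3×10⁸ m/s) / (442.8×10⁻⁹ m)
φ = 2.80 eV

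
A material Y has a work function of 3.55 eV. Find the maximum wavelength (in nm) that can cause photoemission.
349.25 nm

The threshold wavelength is when the photon energy equals the work function:
hc/λ₀ = φ

Solving for λ₀:
λ₀ = hc/φ = (6.626×10⁻³⁴ J·s)(3×10⁸ m/s) / (3.55 eV × 1.602×10⁻¹⁹ J/eV)
λ₀ = 349.25 nm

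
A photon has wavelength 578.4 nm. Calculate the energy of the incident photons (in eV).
2.1436 eV

Using E = hf = hc/λ:

E = hc/λ = (6.626×10⁻³⁴ J·s)(3×10⁸ m/s) / (578.4×10⁻⁹ m)
E = 2.1436 eV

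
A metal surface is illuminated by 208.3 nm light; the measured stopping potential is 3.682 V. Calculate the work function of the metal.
2.27 eV

The stopping potential gives the maximum kinetic energy: KE_max = eV_s = 3.682 eV

From Einstein's photoelectric equation: KE_max = hc/λ - φ
Rearranging: φ = hc/λ - KE_max

Calculate photon energy:
E_photon = hc/λ = (6.626×10⁻³⁴ J·s)(3×10⁸ m/s) / (208.3×10⁻⁹ m) = 5.9522 eV

Therefore:
φ = 5.9522 - 3.682 = 2.27 eV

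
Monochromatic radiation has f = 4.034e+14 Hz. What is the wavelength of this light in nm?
743.16 nm

Using the wave equation: c = fλ

Solving for wavelength:
λ = c/f = (3×10⁸ m/s) / (4.034e+14 Hz)
λ = 743.16 nm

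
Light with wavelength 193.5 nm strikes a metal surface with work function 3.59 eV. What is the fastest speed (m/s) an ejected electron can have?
9.9553e+05 m/s

First, find the maximum kinetic energy:
E_photon = hc/λ = 6.4075 eV
KE_max = E_photon - φ = 6.4075 - 3.59 = 2.8175 eV

Convert to Joules: KE_max = 2.8175 × 1.602×10⁻¹⁹ J = 4.5141e-19 J

Then use KE = ½mv² to find velocity:
v = √(2·KE/m) = √(2 × 4.5141e-19 J / 9.109e-31 kg)
v = 9.9553e+05 m/s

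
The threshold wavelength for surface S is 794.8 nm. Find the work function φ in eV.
1.56 eV

At the threshold wavelength, photon energy equals work function:
φ = hc/λ₀

Calculating:
φ = (6.626×10⁻³⁴ J·s)(3×10⁸ m/s) / (794.8×10⁻⁹ m)
φ = 1.56 eV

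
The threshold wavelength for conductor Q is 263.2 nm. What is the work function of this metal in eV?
4.71 eV

At the threshold wavelength, photon energy equals work function:
φ = hc/λ₀

Calculating:
φ = (6.626×10⁻³⁴ J·s)(3×10⁸ m/s) / (263.2×10⁻⁹ m)
φ = 4.71 eV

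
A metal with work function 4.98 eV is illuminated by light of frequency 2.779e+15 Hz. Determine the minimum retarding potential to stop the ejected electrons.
6.5130 V

The stopping potential V_s satisfies: eV_s = KE_max

First, find KE_max using Einstein's equation:
E_photon = hf = (6.626×10⁻³⁴ J·s)(2.779e+15 Hz) = 11.4930 eV
KE_max = E_photon - φ = 11.4930 - 4.98 = 6.5130 eV

Since eV_s = KE_max:
V_s = KE_max/e = 6.5130 V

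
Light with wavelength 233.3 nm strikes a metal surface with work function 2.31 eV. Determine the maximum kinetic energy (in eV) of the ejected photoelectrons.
3.0044 eV

Using Einstein's photoelectric equation: KE_max = hf - φ = hc/λ - φ

First, calculate the photon energy:
E_photon = hc/λ = (6.626×10⁻³⁴ J·s)(3×10⁸ m/s) / (233.3×10⁻⁹ m)
E_photon = 5.3144 eV

Then, the maximum kinetic energy:
KE_max = E_photon - φ = 5.3144 eV - 2.31 eV = 3.0044 eV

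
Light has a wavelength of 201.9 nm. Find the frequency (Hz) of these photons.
1.4849e+15 Hz

Using the wave equation: c = fλ

Solving for frequency:
f = c/λ = (3×10⁸ m/s) / (201.9×10⁻⁹ m)
f = 1.4849e+15 Hz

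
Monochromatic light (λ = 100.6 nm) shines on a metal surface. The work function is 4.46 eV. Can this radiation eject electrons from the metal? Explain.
Yes

For photoemission, the photon energy must exceed the work function.

Photon energy: E = hc/λ = 12.3245 eV
Work function: φ = 4.46 eV

Since E_photon (12.3245 eV) > φ (4.46 eV), photoemission WILL occur.
The threshold wavelength is λ₀ = hc/φ = 278.0 nm.
Since 100.6 nm < 278.0 nm, the light has sufficient energy.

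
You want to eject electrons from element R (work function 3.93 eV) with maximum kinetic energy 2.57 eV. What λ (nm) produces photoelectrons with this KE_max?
190.74 nm

From Einstein's equation: KE_max = hc/λ - φ

Rearranging for λ:
hc/λ = KE_max + φ
λ = hc/(KE_max + φ)

Required photon energy:
E_photon = KE_max + φ = 2.57 + 3.93 = 6.50 eV

Required wavelength:
λ = hc/E_photon = (6.626×10⁻³⁴)(3×10⁸) / (6.50 × 1.602×10⁻¹⁹)
λ = 190.74 nm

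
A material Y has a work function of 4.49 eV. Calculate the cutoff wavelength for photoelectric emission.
276.13 nm

The threshold wavelength is when the photon energy equals the work function:
hc/λ₀ = φ

Solving for λ₀:
λ₀ = hc/φ = (6.626×10⁻³⁴ J·s)(3×10⁸ m/s) / (4.49 eV × 1.602×10⁻¹⁹ J/eV)
λ₀ = 276.13 nm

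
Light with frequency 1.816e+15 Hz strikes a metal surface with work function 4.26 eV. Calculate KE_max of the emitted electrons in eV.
3.2504 eV

Using Einstein's photoelectric equation: KE_max = hf - φ

First, calculate the photon energy:
E_photon = hf = (6.626×10⁻³⁴ J·s)(1.816e+15 Hz)
E_photon = 7.5104 eV

Then, the maximum kinetic energy:
KE_max = E_photon - φ = 7.5104 eV - 4.26 eV = 3.2504 eV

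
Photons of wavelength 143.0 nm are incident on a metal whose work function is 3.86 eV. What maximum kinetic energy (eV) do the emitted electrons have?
4.8102 eV

Using Einstein's photoelectric equation: KE_max = hf - φ = hc/λ - φ

First, calculate the photon energy:
E_photon = hc/λ = (6.626×10⁻³⁴ J·s)(3×10⁸ m/s) / (143.0×10⁻⁹ m)
E_photon = 8.6702 eV

Then, the maximum kinetic energy:
KE_max = E_photon - φ = 8.6702 eV - 3.86 eV = 4.8102 eV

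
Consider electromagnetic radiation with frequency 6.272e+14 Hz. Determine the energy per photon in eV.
2.5939 eV

Using E = hf:

E = hf = (6.626×10⁻³⁴ J·s)(6.272e+14 Hz)
E = 2.5939 eV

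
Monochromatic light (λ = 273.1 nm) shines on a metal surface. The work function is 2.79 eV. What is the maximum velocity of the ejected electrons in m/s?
7.8457e+05 m/s

First, find the maximum kinetic energy:
E_photon = hc/λ = 4.5399 eV
KE_max = E_photon - φ = 4.5399 - 2.79 = 1.7499 eV

Convert to Joules: KE_max = 1.7499 × 1.602×10⁻¹⁹ J = 2.8036e-19 J

Then use KE = ½mv² to find velocity:
v = √(2·KE/m) = √(2 × 2.8036e-19 J / 9.109e-31 kg)
v = 7.8457e+05 m/s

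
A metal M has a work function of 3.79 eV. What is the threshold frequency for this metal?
9.1642e+14 Hz

The threshold frequency is when the photon energy equals the work function:
hf₀ = φ

Solving for f₀:
f₀ = φ/h = (3.79 eV × 1.602×10⁻¹⁹ J/eV) / (6.626×10⁻³⁴ J·s)
f₀ = 9.1642e+14 Hz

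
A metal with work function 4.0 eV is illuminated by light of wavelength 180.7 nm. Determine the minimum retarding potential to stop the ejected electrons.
2.8613 V

The stopping potential V_s satisfies: eV_s = KE_max

First, find KE_max using Einstein's equation:
E_photon = hc/λ = 6.8613 eV
KE_max = E_photon - φ = 6.8613 - 4.0 = 2.8613 eV

Since eV_s = KE_max:
V_s = KE_max/e = 2.8613 V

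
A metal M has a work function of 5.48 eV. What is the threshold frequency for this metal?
1.3251e+15 Hz

The threshold frequency is when the photon energy equals the work function:
hf₀ = φ

Solving for f₀:
f₀ = φ/h = (5.48 eV × 1.602×10⁻¹⁹ J/eV) / (6.626×10⁻³⁴ J·s)
f₀ = 1.3251e+15 Hz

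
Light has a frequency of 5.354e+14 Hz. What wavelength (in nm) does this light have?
559.94 nm

Using the wave equation: c = fλ

Solving for wavelength:
λ = c/f = (3×10⁸ m/s) / (5.354e+14 Hz)
λ = 559.94 nm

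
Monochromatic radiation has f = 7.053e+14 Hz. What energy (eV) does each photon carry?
2.9169 eV

Using E = hf:

E = hf = (6.626×10⁻³⁴ J·s)(7.053e+14 Hz)
E = 2.9169 eV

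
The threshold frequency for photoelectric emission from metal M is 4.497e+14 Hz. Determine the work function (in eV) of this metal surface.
1.86 eV

At the threshold frequency, photon energy equals work function:
φ = hf₀

Calculating:
φ = (6.626×10⁻³⁴ J·s)(4.497e+14 Hz)
φ = 1.86 eV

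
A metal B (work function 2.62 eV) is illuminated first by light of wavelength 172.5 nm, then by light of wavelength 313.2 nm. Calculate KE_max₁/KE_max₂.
3.4121

Using Einstein's equation: KE_max = hc/λ - φ

For λ₁ = 172.5 nm:
E₁ = hc/λ₁ = 7.1875 eV
KE₁ = E₁ - φ = 7.1875 - 2.62 = 4.5675 eV

For λ₂ = 313.2 nm:
E₂ = hc/λ₂ = 3.9586 eV
KE₂ = E₂ - φ = 3.9586 - 2.62 = 1.3386 eV

Ratio: KE₁/KE₂ = 4.5675/1.3386 = 3.4121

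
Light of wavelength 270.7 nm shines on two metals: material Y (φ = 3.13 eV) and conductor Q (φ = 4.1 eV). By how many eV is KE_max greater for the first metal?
0.9700 eV

Using KE_max = hc/λ - φ for each metal:

Photon energy: E = hc/λ = 4.5801 eV

For material Y (φ₁ = 3.13 eV):
KE₁ = E - φ₁ = 4.5801 - 3.13 = 1.4501 eV

For conductor Q (φ₂ = 4.1 eV):
KE₂ = E - φ₂ = 4.5801 - 4.1 = 0.4801 eV

Difference:
ΔKE = KE₁ - KE₂ = 1.4501 - 0.4801 = 0.9700 eV

Note: The difference equals the difference in work functions: 4.1 - 3.13 = 0.97 eV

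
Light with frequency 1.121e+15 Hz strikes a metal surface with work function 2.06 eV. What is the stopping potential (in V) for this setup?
2.5761 V

The stopping potential V_s satisfies: eV_s = KE_max

First, find KE_max using Einstein's equation:
E_photon = hf = (6.626×10⁻³⁴ J·s)(1.121e+15 Hz) = 4.6361 eV
KE_max = E_photon - φ = 4.6361 - 2.06 = 2.5761 eV

Since eV_s = KE_max:
V_s = KE_max/e = 2.5761 V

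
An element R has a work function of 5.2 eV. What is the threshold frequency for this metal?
1.2574e+15 Hz

The threshold frequency is when the photon energy equals the work function:
hf₀ = φ

Solving for f₀:
f₀ = φ/h = (5.2 eV × 1.602×10⁻¹⁹ J/eV) / (6.626×10⁻³⁴ J·s)
f₀ = 1.2574e+15 Hz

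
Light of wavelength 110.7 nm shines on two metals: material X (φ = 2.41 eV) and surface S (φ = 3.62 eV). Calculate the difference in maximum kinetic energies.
1.2100 eV

Using KE_max = hc/λ - φ for each metal:

Photon energy: E = hc/λ = 11.2000 eV

For material X (φ₁ = 2.41 eV):
KE₁ = E - φ₁ = 11.2000 - 2.41 = 8.7900 eV

For surface S (φ₂ = 3.62 eV):
KE₂ = E - φ₂ = 11.2000 - 3.62 = 7.5800 eV

Difference:
ΔKE = KE₁ - KE₂ = 8.7900 - 7.5800 = 1.2100 eV

Note: The difference equals the difference in work functions: 3.62 - 2.41 = 1.21 eV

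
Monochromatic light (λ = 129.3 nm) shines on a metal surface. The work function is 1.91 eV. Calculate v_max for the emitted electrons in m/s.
1.6435e+06 m/s

First, find the maximum kinetic energy:
E_photon = hc/λ = 9.5889 eV
KE_max = E_photon - φ = 9.5889 - 1.91 = 7.6789 eV

Convert to Joules: KE_max = 7.6789 × 1.602×10⁻¹⁹ J = 1.2303e-18 J

Then use KE = ½mv² to find velocity:
v = √(2·KE/m) = √(2 × 1.2303e-18 J / 9.109e-31 kg)
v = 1.6435e+06 m/s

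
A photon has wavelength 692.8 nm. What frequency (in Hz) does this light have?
4.3273e+14 Hz

Using the wave equation: c = fλ

Solving for frequency:
f = c/λ = (3×10⁸ m/s) / (692.8×10⁻⁹ m)
f = 4.3273e+14 Hz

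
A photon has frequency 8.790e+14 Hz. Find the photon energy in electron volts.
3.6353 eV

Using E = hf:

E = hf = (6.626×10⁻³⁴ J·s)(8.790e+14 Hz)
E = 3.6353 eV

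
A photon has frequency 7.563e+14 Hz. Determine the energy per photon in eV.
3.1278 eV

Using E = hf:

E = hf = (6.626×10⁻³⁴ J·s)(7.563e+14 Hz)
E = 3.1278 eV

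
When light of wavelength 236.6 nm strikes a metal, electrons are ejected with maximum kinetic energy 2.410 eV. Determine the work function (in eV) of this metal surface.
2.83 eV

From Einstein's photoelectric equation: KE_max = hf - φ = hc/λ - φ

Rearranging for φ:
φ = hc/λ - KE_max

Calculate photon energy:
E_photon = hc/λ = 5.2402 eV

Therefore:
φ = 5.2402 - 2.410 = 2.83 eV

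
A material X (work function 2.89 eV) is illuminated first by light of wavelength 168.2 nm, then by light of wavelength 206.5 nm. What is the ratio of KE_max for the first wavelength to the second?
1.4390

Using Einstein's equation: KE_max = hc/λ - φ

For λ₁ = 168.2 nm:
E₁ = hc/λ₁ = 7.3712 eV
KE₁ = E₁ - φ = 7.3712 - 2.89 = 4.4812 eV

For λ₂ = 206.5 nm:
E₂ = hc/λ₂ = 6.0041 eV
KE₂ = E₂ - φ = 6.0041 - 2.89 = 3.1141 eV

Ratio: KE₁/KE₂ = 4.4812/3.1141 = 1.4390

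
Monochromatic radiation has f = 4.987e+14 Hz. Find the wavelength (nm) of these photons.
601.15 nm

Using the wave equation: c = fλ

Solving for wavelength:
λ = c/f = (3×10⁸ m/s) / (4.987e+14 Hz)
λ = 601.15 nm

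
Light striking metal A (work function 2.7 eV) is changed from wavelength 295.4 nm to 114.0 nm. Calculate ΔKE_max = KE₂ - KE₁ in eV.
6.6786 eV

Using Einstein's equation: KE_max = hc/λ - φ

For λ₁ = 295.4 nm:
KE₁ = hc/λ₁ - φ = 4.1972 - 2.7 = 1.4972 eV

For λ₂ = 114.0 nm:
KE₂ = hc/λ₂ - φ = 10.8758 - 2.7 = 8.1758 eV

Change in KE:
ΔKE = KE₂ - KE₁ = 8.1758 - 1.4972 = 6.6786 eV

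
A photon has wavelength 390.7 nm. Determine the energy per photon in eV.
3.1734 eV

Using E = hf = hc/λ:

E = hc/λ = (6.626×10⁻³⁴ J·s)(3×10⁸ m/s) / (390.7×10⁻⁹ m)
E = 3.1734 eV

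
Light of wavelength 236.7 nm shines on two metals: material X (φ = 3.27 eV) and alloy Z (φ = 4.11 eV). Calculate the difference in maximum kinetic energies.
0.8400 eV

Using KE_max = hc/λ - φ for each metal:

Photon energy: E = hc/λ = 5.2380 eV

For material X (φ₁ = 3.27 eV):
KE₁ = E - φ₁ = 5.2380 - 3.27 = 1.9680 eV

For alloy Z (φ₂ = 4.11 eV):
KE₂ = E - φ₂ = 5.2380 - 4.11 = 1.1280 eV

Difference:
ΔKE = KE₁ - KE₂ = 1.9680 - 1.1280 = 0.8400 eV

Note: The difference equals the difference in work functions: 4.11 - 3.27 = 0.84 eV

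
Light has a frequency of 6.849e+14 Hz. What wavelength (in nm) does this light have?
437.72 nm

Using the wave equation: c = fλ

Solving for wavelength:
λ = c/f = (3×10⁸ m/s) / (6.849e+14 Hz)
λ = 437.72 nm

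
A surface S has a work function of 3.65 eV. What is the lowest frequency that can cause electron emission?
8.8257e+14 Hz

The threshold frequency is when the photon energy equals the work function:
hf₀ = φ

Solving for f₀:
f₀ = φ/h = (3.65 eV × 1.602×10⁻¹⁹ J/eV) / (6.626×10⁻³⁴ J·s)
f₀ = 8.8257e+14 Hz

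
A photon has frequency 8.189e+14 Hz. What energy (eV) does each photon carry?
3.3867 eV

Using E = hf:

E = hf = (6.626×10⁻³⁴ J·s)(8.189e+14 Hz)
E = 3.3867 eV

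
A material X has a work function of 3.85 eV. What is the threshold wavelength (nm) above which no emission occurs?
322.04 nm

The threshold wavelength is when the photon energy equals the work function:
hc/λ₀ = φ

Solving for λ₀:
λ₀ = hc/φ = (6.626×10⁻³⁴ J·s)(3×10⁸ m/s) / (3.85 eV × 1.602×10⁻¹⁹ J/eV)
λ₀ = 322.04 nm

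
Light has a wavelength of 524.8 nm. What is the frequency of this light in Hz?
5.7125e+14 Hz

Using the wave equation: c = fλ

Solving for frequency:
f = c/λ = (3×10⁸ m/s) / (524.8×10⁻⁹ m)
f = 5.7125e+14 Hz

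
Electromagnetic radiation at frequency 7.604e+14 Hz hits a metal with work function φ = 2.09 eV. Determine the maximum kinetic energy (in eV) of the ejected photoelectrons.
1.0548 eV

Using Einstein's photoelectric equation: KE_max = hf - φ

First, calculate the photon energy:
E_photon = hf = (6.626×10⁻³⁴ J·s)(7.604e+14 Hz)
E_photon = 3.1448 eV

Then, the maximum kinetic energy:
KE_max = E_photon - φ = 3.1448 eV - 2.09 eV = 1.0548 eV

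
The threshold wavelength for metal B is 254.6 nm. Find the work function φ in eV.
4.87 eV

At the threshold wavelength, photon energy equals work function:
φ = hc/λ₀

Calculating:
φ = (6.626×10⁻³⁴ J·s)(3×10⁸ m/s) / (254.6×10⁻⁹ m)
φ = 4.87 eV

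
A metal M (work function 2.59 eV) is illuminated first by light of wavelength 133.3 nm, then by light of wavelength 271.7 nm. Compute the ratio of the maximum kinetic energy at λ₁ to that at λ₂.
3.4010

Using Einstein's equation: KE_max = hc/λ - φ

For λ₁ = 133.3 nm:
E₁ = hc/λ₁ = 9.3011 eV
KE₁ = E₁ - φ = 9.3011 - 2.59 = 6.7111 eV

For λ₂ = 271.7 nm:
E₂ = hc/λ₂ = 4.5633 eV
KE₂ = E₂ - φ = 4.5633 - 2.59 = 1.9733 eV

Ratio: KE₁/KE₂ = 6.7111/1.9733 = 3.4010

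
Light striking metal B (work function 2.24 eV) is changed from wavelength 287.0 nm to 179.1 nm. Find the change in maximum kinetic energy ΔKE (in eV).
2.6026 eV

Using Einstein's equation: KE_max = hc/λ - φ

For λ₁ = 287.0 nm:
KE₁ = hc/λ₁ - φ = 4.3200 - 2.24 = 2.0800 eV

For λ₂ = 179.1 nm:
KE₂ = hc/λ₂ - φ = 6.9226 - 2.24 = 4.6826 eV

Change in KE:
ΔKE = KE₂ - KE₁ = 4.6826 - 2.0800 = 2.6026 eV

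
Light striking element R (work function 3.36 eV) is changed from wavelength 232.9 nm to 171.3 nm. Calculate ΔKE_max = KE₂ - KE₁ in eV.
1.9143 eV

Using Einstein's equation: KE_max = hc/λ - φ

For λ₁ = 232.9 nm:
KE₁ = hc/λ₁ - φ = 5.3235 - 3.36 = 1.9635 eV

For λ₂ = 171.3 nm:
KE₂ = hc/λ₂ - φ = 7.2378 - 3.36 = 3.8778 eV

Change in KE:
ΔKE = KE₂ - KE₁ = 3.8778 - 1.9635 = 1.9143 eV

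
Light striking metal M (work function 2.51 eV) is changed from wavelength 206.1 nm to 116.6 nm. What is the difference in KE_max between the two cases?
4.6176 eV

Using Einstein's equation: KE_max = hc/λ - φ

For λ₁ = 206.1 nm:
KE₁ = hc/λ₁ - φ = 6.0157 - 2.51 = 3.5057 eV

For λ₂ = 116.6 nm:
KE₂ = hc/λ₂ - φ = 10.6333 - 2.51 = 8.1233 eV

Change in KE:
ΔKE = KE₂ - KE₁ = 8.1233 - 3.5057 = 4.6176 eV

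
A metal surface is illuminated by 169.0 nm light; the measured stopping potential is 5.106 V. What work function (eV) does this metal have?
2.23 eV

The stopping potential gives the maximum kinetic energy: KE_max = eV_s = 5.106 eV

From Einstein's photoelectric equation: KE_max = hc/λ - φ
Rearranging: φ = hc/λ - KE_max

Calculate photon energy:
E_photon = hc/λ = (6.626×10⁻³⁴ J·s)(3×10⁸ m/s) / (169.0×10⁻⁹ m) = 7.3363 eV

Therefore:
φ = 7.3363 - 5.106 = 2.23 eV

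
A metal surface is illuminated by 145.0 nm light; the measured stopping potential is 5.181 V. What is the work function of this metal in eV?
3.37 eV

The stopping potential gives the maximum kinetic energy: KE_max = eV_s = 5.181 eV

From Einstein's photoelectric equation: KE_max = hc/λ - φ
Rearranging: φ = hc/λ - KE_max

Calculate photon energy:
E_photon = hc/λ = (6.626×10⁻³⁴ J·s)(3×10⁸ m/s) / (145.0×10⁻⁹ m) = 8.5506 eV

Therefore:
φ = 8.5506 - 5.181 = 3.37 eV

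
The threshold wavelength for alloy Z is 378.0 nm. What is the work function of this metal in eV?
3.28 eV

At the threshold wavelength, photon energy equals work function:
φ = hc/λ₀

Calculating:
φ = (6.626×10⁻³⁴ J·s)(3×10⁸ m/s) / (378.0×10⁻⁹ m)
φ = 3.28 eV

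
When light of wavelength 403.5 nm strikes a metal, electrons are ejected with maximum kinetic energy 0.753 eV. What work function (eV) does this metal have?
2.32 eV

From Einstein's photoelectric equation: KE_max = hf - φ = hc/λ - φ

Rearranging for φ:
φ = hc/λ - KE_max

Calculate photon energy:
E_photon = hc/λ = 3.0727 eV

Therefore:
φ = 3.0727 - 0.753 = 2.32 eV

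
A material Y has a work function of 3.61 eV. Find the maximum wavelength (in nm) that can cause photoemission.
343.45 nm

The threshold wavelength is when the photon energy equals the work function:
hc/λ₀ = φ

Solving for λ₀:
λ₀ = hc/φ = (6.626×10⁻³⁴ J·s)(3×10⁸ m/s) / (3.61 eV × 1.602×10⁻¹⁹ J/eV)
λ₀ = 343.45 nm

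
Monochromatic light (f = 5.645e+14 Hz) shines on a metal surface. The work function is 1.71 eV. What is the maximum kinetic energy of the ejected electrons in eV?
0.6246 eV

Using Einstein's photoelectric equation: KE_max = hf - φ

First, calculate the photon energy:
E_photon = hf = (6.626×10⁻³⁴ J·s)(5.645e+14 Hz)
E_photon = 2.3346 eV

Then, the maximum kinetic energy:
KE_max = E_photon - φ = 2.3346 eV - 1.71 eV = 0.6246 eV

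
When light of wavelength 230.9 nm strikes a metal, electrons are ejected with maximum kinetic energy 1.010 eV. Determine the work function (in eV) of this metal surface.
4.36 eV

From Einstein's photoelectric equation: KE_max = hf - φ = hc/λ - φ

Rearranging for φ:
φ = hc/λ - KE_max

Calculate photon energy:
E_photon = hc/λ = 5.3696 eV

Therefore:
φ = 5.3696 - 1.010 = 4.36 eV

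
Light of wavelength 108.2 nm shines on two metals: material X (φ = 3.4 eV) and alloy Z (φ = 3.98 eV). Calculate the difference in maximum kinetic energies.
0.5800 eV

Using KE_max = hc/λ - φ for each metal:

Photon energy: E = hc/λ = 11.4588 eV

For material X (φ₁ = 3.4 eV):
KE₁ = E - φ₁ = 11.4588 - 3.4 = 8.0588 eV

For alloy Z (φ₂ = 3.98 eV):
KE₂ = E - φ₂ = 11.4588 - 3.98 = 7.4788 eV

Difference:
ΔKE = KE₁ - KE₂ = 8.0588 - 7.4788 = 0.5800 eV

Note: The difference equals the difference in work functions: 3.98 - 3.4 = 0.58 eV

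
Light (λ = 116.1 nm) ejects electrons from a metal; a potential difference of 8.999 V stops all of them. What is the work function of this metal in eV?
1.68 eV

The stopping potential gives the maximum kinetic energy: KE_max = eV_s = 8.999 eV

From Einstein's photoelectric equation: KE_max = hc/λ - φ
Rearranging: φ = hc/λ - KE_max

Calculate photon energy:
E_photon = hc/λ = (6.626×10⁻³⁴ J·s)(3×10⁸ m/s) / (116.1×10⁻⁹ m) = 10.6791 eV

Therefore:
φ = 10.6791 - 8.999 = 1.68 eV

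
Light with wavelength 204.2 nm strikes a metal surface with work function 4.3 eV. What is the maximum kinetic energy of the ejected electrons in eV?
1.7717 eV

Using Einstein's photoelectric equation: KE_max = hf - φ = hc/λ - φ

First, calculate the photon energy:
E_photon = hc/λ = (6.626×10⁻³⁴ J·s)(3×10⁸ m/s) / (204.2×10⁻⁹ m)
E_photon = 6.0717 eV

Then, the maximum kinetic energy:
KE_max = E_photon - φ = 6.0717 eV - 4.3 eV = 1.7717 eV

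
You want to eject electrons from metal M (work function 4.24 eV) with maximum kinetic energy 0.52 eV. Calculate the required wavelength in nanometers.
260.47 nm

From Einstein's equation: KE_max = hc/λ - φ

Rearranging for λ:
hc/λ = KE_max + φ
λ = hc/(KE_max + φ)

Required photon energy:
E_photon = KE_max + φ = 0.52 + 4.24 = 4.76 eV

Required wavelength:
λ = hc/E_photon = (6.626×10⁻³⁴)(3×10⁸) / (4.76 × 1.602×10⁻¹⁹)
λ = 260.47 nm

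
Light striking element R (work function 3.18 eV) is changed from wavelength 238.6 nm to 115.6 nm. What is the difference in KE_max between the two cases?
5.5290 eV

Using Einstein's equation: KE_max = hc/λ - φ

For λ₁ = 238.6 nm:
KE₁ = hc/λ₁ - φ = 5.1963 - 3.18 = 2.0163 eV

For λ₂ = 115.6 nm:
KE₂ = hc/λ₂ - φ = 10.7253 - 3.18 = 7.5453 eV

Change in KE:
ΔKE = KE₂ - KE₁ = 7.5453 - 2.0163 = 5.5290 eV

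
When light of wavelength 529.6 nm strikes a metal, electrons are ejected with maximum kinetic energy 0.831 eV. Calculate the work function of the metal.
1.51 eV

From Einstein's photoelectric equation: KE_max = hf - φ = hc/λ - φ

Rearranging for φ:
φ = hc/λ - KE_max

Calculate photon energy:
E_photon = hc/λ = 2.3411 eV

Therefore:
φ = 2.3411 - 0.831 = 1.51 eV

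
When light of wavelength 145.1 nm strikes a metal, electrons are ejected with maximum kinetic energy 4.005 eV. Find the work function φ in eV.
4.54 eV

From Einstein's photoelectric equation: KE_max = hf - φ = hc/λ - φ

Rearranging for φ:
φ = hc/λ - KE_max

Calculate photon energy:
E_photon = hc/λ = 8.5447 eV

Therefore:
φ = 8.5447 - 4.005 = 4.54 eV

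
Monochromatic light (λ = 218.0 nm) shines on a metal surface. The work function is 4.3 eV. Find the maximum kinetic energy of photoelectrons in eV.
1.3873 eV

Using Einstein's photoelectric equation: KE_max = hf - φ = hc/λ - φ

First, calculate the photon energy:
E_photon = hc/λ = (6.626×10⁻³⁴ J·s)(3×10⁸ m/s) / (218.0×10⁻⁹ m)
E_photon = 5.6873 eV

Then, the maximum kinetic energy:
KE_max = E_photon - φ = 5.6873 eV - 4.3 eV = 1.3873 eV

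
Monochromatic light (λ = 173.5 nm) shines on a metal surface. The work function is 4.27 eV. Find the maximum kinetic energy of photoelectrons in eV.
2.8761 eV

Using Einstein's photoelectric equation: KE_max = hf - φ = hc/λ - φ

First, calculate the photon energy:
E_photon = hc/λ = (6.626×10⁻³⁴ J·s)(3×10⁸ m/s) / (173.5×10⁻⁹ m)
E_photon = 7.1461 eV

Then, the maximum kinetic energy:
KE_max = E_photon - φ = 7.1461 eV - 4.27 eV = 2.8761 eV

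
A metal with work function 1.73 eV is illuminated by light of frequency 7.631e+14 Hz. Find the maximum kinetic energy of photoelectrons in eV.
1.4259 eV

Using Einstein's photoelectric equation: KE_max = hf - φ

First, calculate the photon energy:
E_photon = hf = (6.626×10⁻³⁴ J·s)(7.631e+14 Hz)
E_photon = 3.1559 eV

Then, the maximum kinetic energy:
KE_max = E_photon - φ = 3.1559 eV - 1.73 eV = 1.4259 eV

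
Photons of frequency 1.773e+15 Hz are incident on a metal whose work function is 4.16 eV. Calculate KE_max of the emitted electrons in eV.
3.1725 eV

Using Einstein's photoelectric equation: KE_max = hf - φ

First, calculate the photon energy:
E_photon = hf = (6.626×10⁻³⁴ J·s)(1.773e+15 Hz)
E_photon = 7.3325 eV

Then, the maximum kinetic energy:
KE_max = E_photon - φ = 7.3325 eV - 4.16 eV = 3.1725 eV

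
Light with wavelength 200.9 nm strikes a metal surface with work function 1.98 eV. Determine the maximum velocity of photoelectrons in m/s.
1.2142e+06 m/s

First, find the maximum kinetic energy:
E_photon = hc/λ = 6.1714 eV
KE_max = E_photon - φ = 6.1714 - 1.98 = 4.1914 eV

Convert to Joules: KE_max = 4.1914 × 1.602×10⁻¹⁹ J = 6.7154e-19 J

Then use KE = ½mv² to find velocity:
v = √(2·KE/m) = √(2 × 6.7154e-19 J / 9.109e-31 kg)
v = 1.2142e+06 m/s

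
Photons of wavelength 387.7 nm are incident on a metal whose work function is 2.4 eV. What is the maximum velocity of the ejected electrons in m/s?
5.2980e+05 m/s

First, find the maximum kinetic energy:
E_photon = hc/λ = 3.1979 eV
KE_max = E_photon - φ = 3.1979 - 2.4 = 0.7979 eV

Convert to Joules: KE_max = 0.7979 × 1.602×10⁻¹⁹ J = 1.2784e-19 J

Then use KE = ½mv² to find velocity:
v = √(2·KE/m) = √(2 × 1.2784e-19 J / 9.109e-31 kg)
v = 5.2980e+05 m/s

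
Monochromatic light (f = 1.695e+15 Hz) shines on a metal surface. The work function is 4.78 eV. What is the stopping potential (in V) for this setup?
2.2300 V

The stopping potential V_s satisfies: eV_s = KE_max

First, find KE_max using Einstein's equation:
E_photon = hf = (6.626×10⁻³⁴ J·s)(1.695e+15 Hz) = 7.0100 eV
KE_max = E_photon - φ = 7.0100 - 4.78 = 2.2300 eV

Since eV_s = KE_max:
V_s = KE_max/e = 2.2300 V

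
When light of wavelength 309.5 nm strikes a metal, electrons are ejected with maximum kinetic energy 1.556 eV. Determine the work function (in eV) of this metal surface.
2.45 eV

From Einstein's photoelectric equation: KE_max = hf - φ = hc/λ - φ

Rearranging for φ:
φ = hc/λ - KE_max

Calculate photon energy:
E_photon = hc/λ = 4.0060 eV

Therefore:
φ = 4.0060 - 1.556 = 2.45 eV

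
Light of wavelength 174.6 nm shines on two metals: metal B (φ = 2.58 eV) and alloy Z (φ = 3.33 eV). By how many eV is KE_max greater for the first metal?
0.7500 eV

Using KE_max = hc/λ - φ for each metal:

Photon energy: E = hc/λ = 7.1010 eV

For metal B (φ₁ = 2.58 eV):
KE₁ = E - φ₁ = 7.1010 - 2.58 = 4.5210 eV

For alloy Z (φ₂ = 3.33 eV):
KE₂ = E - φ₂ = 7.1010 - 3.33 = 3.7710 eV

Difference:
ΔKE = KE₁ - KE₂ = 4.5210 - 3.7710 = 0.7500 eV

Note: The difference equals the difference in work functions: 3.33 - 2.58 = 0.75 eV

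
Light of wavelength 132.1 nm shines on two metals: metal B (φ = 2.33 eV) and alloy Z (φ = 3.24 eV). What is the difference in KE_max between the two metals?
0.9100 eV

Using KE_max = hc/λ - φ for each metal:

Photon energy: E = hc/λ = 9.3856 eV

For metal B (φ₁ = 2.33 eV):
KE₁ = E - φ₁ = 9.3856 - 2.33 = 7.0556 eV

For alloy Z (φ₂ = 3.24 eV):
KE₂ = E - φ₂ = 9.3856 - 3.24 = 6.1456 eV

Difference:
ΔKE = KE₁ - KE₂ = 7.0556 - 6.1456 = 0.9100 eV

Note: The difference equals the difference in work functions: 3.24 - 2.33 = 0.91 eV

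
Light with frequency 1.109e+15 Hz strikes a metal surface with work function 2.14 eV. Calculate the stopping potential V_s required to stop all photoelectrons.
2.4465 V

The stopping potential V_s satisfies: eV_s = KE_max

First, find KE_max using Einstein's equation:
E_photon = hf = (6.626×10⁻³⁴ J·s)(1.109e+15 Hz) = 4.5865 eV
KE_max = E_photon - φ = 4.5865 - 2.14 = 2.4465 eV

Since eV_s = KE_max:
V_s = KE_max/e = 2.4465 V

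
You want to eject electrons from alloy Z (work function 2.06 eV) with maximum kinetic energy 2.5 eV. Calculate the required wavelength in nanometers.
271.90 nm

From Einstein's equation: KE_max = hc/λ - φ

Rearranging for λ:
hc/λ = KE_max + φ
λ = hc/(KE_max + φ)

Required photon energy:
E_photon = KE_max + φ = 2.5 + 2.06 = 4.56 eV

Required wavelength:
λ = hc/E_photon = (6.626×10⁻³⁴)(3×10⁸) / (4.56 × 1.602×10⁻¹⁹)
λ = 271.90 nm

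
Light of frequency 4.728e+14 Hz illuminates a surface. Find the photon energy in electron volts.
1.9553 eV

Using E = hf:

E = hf = (6.626×10⁻³⁴ J·s)(4.728e+14 Hz)
E = 1.9553 eV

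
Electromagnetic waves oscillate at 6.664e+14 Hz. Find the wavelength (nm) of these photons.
449.87 nm

Using the wave equation: c = fλ

Solving for wavelength:
λ = c/f = (3×10⁸ m/s) / (6.664e+14 Hz)
λ = 449.87 nm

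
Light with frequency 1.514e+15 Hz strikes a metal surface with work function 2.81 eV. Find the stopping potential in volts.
3.4514 V

The stopping potential V_s satisfies: eV_s = KE_max

First, find KE_max using Einstein's equation:
E_photon = hf = (6.626×10⁻³⁴ J·s)(1.514e+15 Hz) = 6.2614 eV
KE_max = E_photon - φ = 6.2614 - 2.81 = 3.4514 eV

Since eV_s = KE_max:
V_s = KE_max/e = 3.4514 V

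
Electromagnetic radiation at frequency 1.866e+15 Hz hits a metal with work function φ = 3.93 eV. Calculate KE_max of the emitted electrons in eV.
3.7872 eV

Using Einstein's photoelectric equation: KE_max = hf - φ

First, calculate the photon energy:
E_photon = hf = (6.626×10⁻³⁴ J·s)(1.866e+15 Hz)
E_photon = 7.7172 eV

Then, the maximum kinetic energy:
KE_max = E_photon - φ = 7.7172 eV - 3.93 eV = 3.7872 eV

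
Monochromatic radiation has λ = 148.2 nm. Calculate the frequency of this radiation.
2.0229e+15 Hz

Using the wave equation: c = fλ

Solving for frequency:
f = c/λ = (3×10⁸ m/s) / (148.2×10⁻⁹ m)
f = 2.0229e+15 Hz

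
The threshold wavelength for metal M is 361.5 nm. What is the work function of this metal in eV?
3.43 eV

At the threshold wavelength, photon energy equals work function:
φ = hc/λ₀

Calculating:
φ = (6.626×10⁻³⁴ J·s)(3×10⁸ m/s) / (361.5×10⁻⁹ m)
φ = 3.43 eV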